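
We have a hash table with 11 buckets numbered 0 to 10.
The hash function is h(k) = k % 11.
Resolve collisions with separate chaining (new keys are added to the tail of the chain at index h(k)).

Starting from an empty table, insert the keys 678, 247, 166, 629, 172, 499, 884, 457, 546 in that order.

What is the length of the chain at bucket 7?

Insert 678: h=7, bucket 7 empty → new chain.
Insert 247: h=5, bucket 5 empty → new chain.
Insert 166: h=1, bucket 1 empty → new chain.
Insert 629: h=2, bucket 2 empty → new chain.
Insert 172: h=7, bucket 7 nonempty → append to chain.
Insert 499: h=4, bucket 4 empty → new chain.
Insert 884: h=4, bucket 4 nonempty → append to chain.
Insert 457: h=6, bucket 6 empty → new chain.
Insert 546: h=7, bucket 7 nonempty → append to chain.
Final buckets:
0: .
1: 166
2: 629
3: .
4: 499 -> 884
5: 247
6: 457
7: 678 -> 172 -> 546
8: .
9: .
10: .

3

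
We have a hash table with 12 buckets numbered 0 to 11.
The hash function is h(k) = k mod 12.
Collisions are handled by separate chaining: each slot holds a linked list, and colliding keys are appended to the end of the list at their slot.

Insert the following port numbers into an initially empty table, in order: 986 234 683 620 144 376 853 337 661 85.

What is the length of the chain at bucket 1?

4

Insert 986: h=2, bucket 2 empty -> new chain.
Insert 234: h=6, bucket 6 empty -> new chain.
Insert 683: h=11, bucket 11 empty -> new chain.
Insert 620: h=8, bucket 8 empty -> new chain.
Insert 144: h=0, bucket 0 empty -> new chain.
Insert 376: h=4, bucket 4 empty -> new chain.
Insert 853: h=1, bucket 1 empty -> new chain.
Insert 337: h=1, bucket 1 nonempty -> append to chain.
Insert 661: h=1, bucket 1 nonempty -> append to chain.
Insert 85: h=1, bucket 1 nonempty -> append to chain.
Final buckets:
0: 144
1: 853 -> 337 -> 661 -> 85
2: 986
3: _
4: 376
5: _
6: 234
7: _
8: 620
9: _
10: _
11: 683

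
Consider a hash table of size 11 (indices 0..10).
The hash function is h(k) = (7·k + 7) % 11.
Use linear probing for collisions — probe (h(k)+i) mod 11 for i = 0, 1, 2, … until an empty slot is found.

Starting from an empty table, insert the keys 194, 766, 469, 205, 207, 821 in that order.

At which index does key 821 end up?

194: h=1 → slot 1
766: h=1, probe 1,2 → slot 2
469: h=1, probe 1,2,3 → slot 3
205: h=1, probe 1,2,3,4 → slot 4
207: h=4, probe 4,5 → slot 5
821: h=1, probe 1,2,3,4,5,6 → slot 6
Table: [∅, 194, 766, 469, 205, 207, 821, ∅, ∅, ∅, ∅]

6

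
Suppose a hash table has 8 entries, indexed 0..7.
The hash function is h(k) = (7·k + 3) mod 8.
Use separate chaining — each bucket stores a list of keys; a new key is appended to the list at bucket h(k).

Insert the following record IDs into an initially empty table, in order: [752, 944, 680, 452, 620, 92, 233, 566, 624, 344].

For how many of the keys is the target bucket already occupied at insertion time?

6

Insert 752: h=3, bucket 3 empty → new chain.
Insert 944: h=3, bucket 3 nonempty → append to chain.
Insert 680: h=3, bucket 3 nonempty → append to chain.
Insert 452: h=7, bucket 7 empty → new chain.
Insert 620: h=7, bucket 7 nonempty → append to chain.
Insert 92: h=7, bucket 7 nonempty → append to chain.
Insert 233: h=2, bucket 2 empty → new chain.
Insert 566: h=5, bucket 5 empty → new chain.
Insert 624: h=3, bucket 3 nonempty → append to chain.
Insert 344: h=3, bucket 3 nonempty → append to chain.
Final buckets:
0: -
1: -
2: 233
3: 752 -> 944 -> 680 -> 624 -> 344
4: -
5: 566
6: -
7: 452 -> 620 -> 92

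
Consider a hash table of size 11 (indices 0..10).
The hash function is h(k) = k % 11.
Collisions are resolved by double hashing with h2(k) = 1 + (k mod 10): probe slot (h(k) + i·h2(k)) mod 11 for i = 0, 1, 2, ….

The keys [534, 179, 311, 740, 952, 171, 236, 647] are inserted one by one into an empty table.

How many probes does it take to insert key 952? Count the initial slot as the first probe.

534 hashes to 6; slot 6 is free → place at 6.
179 hashes to 3; slot 3 is free → place at 3.
311 hashes to 3, h2=2; 3 taken → place at 5.
740 hashes to 3, h2=1; 3 taken → place at 4.
952 hashes to 6, h2=3; 6 taken → place at 9.
171 hashes to 6, h2=2; 6 taken → place at 8.
236 hashes to 5, h2=7; 5 taken → place at 1.
647 hashes to 9, h2=8; 9,6,3 taken → place at 0.
Table: [647, 236, ∅, 179, 740, 311, 534, ∅, 171, 952, ∅]

2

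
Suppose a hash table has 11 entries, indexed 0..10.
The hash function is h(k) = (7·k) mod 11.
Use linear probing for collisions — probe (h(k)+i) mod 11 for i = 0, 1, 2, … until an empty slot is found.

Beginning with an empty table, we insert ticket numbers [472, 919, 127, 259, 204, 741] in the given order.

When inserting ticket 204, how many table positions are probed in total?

4

Insert 472: h=4, slot 4 empty → index 4.
Insert 919: h=9, slot 9 empty → index 9.
Insert 127: h=9, slot 9 occupied → index 10.
Insert 259: h=9, slots 9,10 occupied → index 0.
Insert 204: h=9, slots 9,10,0 occupied → index 1.
Insert 741: h=6, slot 6 empty → index 6.
Table: [259, 204, —, —, 472, —, 741, —, —, 919, 127]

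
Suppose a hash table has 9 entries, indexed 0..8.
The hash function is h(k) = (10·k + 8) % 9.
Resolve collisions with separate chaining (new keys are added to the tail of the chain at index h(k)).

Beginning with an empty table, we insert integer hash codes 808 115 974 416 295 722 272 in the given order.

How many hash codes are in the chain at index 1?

4

Insert 808: h=6, bucket 6 empty -> new chain.
Insert 115: h=6, bucket 6 nonempty -> append to chain.
Insert 974: h=1, bucket 1 empty -> new chain.
Insert 416: h=1, bucket 1 nonempty -> append to chain.
Insert 295: h=6, bucket 6 nonempty -> append to chain.
Insert 722: h=1, bucket 1 nonempty -> append to chain.
Insert 272: h=1, bucket 1 nonempty -> append to chain.
Final buckets:
0: _
1: 974 -> 416 -> 722 -> 272
2: _
3: _
4: _
5: _
6: 808 -> 115 -> 295
7: _
8: _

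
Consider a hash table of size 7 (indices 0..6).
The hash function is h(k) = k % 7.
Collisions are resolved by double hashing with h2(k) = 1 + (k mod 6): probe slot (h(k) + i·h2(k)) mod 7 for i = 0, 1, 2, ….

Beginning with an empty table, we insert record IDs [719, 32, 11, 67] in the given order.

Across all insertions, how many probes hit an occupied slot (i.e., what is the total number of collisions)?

719 hashes to 5; slot 5 is free → place at 5.
32 hashes to 4; slot 4 is free → place at 4.
11 hashes to 4, h2=6; 4 taken → place at 3.
67 hashes to 4, h2=2; 4 taken → place at 6.
Table: [∅, ∅, ∅, 11, 32, 719, 67]

2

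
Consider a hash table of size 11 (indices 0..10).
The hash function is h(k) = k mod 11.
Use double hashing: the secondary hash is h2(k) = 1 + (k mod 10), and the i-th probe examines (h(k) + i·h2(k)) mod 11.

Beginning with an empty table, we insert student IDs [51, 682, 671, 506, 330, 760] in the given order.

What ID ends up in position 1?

51: h=7 => slot 7
682: h=0 => slot 0
671: h=0, h2=2, probe 0,2 => slot 2
506: h=0, h2=7, probe 0,7,3 => slot 3
330: h=0, h2=1, probe 0,1 => slot 1
760: h=1, h2=1, probe 1,2,3,4 => slot 4
Table: [682, 330, 671, 506, 760, -, -, 51, -, -, -]

330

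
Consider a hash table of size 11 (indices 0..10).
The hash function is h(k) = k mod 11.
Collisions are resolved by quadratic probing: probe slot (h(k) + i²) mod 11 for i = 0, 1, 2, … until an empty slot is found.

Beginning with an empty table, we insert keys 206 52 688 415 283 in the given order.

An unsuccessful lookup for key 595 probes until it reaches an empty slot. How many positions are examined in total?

3

Insert 206: h=8, slot 8 empty -> index 8.
Insert 52: h=8, slot 8 occupied -> index 9.
Insert 688: h=6, slot 6 empty -> index 6.
Insert 415: h=8, slots 8,9 occupied -> index 1.
Insert 283: h=8, slots 8,9,1,6 occupied -> index 2.
Table: [∅, 415, 283, ∅, ∅, ∅, 688, ∅, 206, 52, ∅]
Lookup 595: h=1, probe 1,2,5 → slot 5 empty, not found.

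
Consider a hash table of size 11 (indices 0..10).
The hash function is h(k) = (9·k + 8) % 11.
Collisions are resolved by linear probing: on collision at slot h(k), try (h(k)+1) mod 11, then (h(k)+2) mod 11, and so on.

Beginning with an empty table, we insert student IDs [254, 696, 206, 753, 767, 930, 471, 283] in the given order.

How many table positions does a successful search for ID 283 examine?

Insert 254: h=6, slot 6 empty → index 6.
Insert 696: h=2, slot 2 empty → index 2.
Insert 206: h=3, slot 3 empty → index 3.
Insert 753: h=9, slot 9 empty → index 9.
Insert 767: h=3, slot 3 occupied → index 4.
Insert 930: h=7, slot 7 empty → index 7.
Insert 471: h=1, slot 1 empty → index 1.
Insert 283: h=3, slots 3,4 occupied → index 5.
Table: [—, 471, 696, 206, 767, 283, 254, 930, —, 753, —]
Lookup 283: h=3, probe 3,4,5 → found at 5.

3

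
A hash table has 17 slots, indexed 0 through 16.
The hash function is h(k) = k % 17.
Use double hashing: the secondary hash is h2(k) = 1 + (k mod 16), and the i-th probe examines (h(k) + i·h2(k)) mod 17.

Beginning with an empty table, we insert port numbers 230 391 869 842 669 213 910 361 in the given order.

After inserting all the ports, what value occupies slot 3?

842

230: h=9 → slot 9
391: h=0 → slot 0
869: h=2 → slot 2
842: h=9, h2=11, probe 9,3 → slot 3
669: h=6 → slot 6
213: h=9, h2=6, probe 9,15 → slot 15
910: h=9, h2=15, probe 9,7 → slot 7
361: h=4 → slot 4
Table: [391, ∅, 869, 842, 361, ∅, 669, 910, ∅, 230, ∅, ∅, ∅, ∅, ∅, 213, ∅]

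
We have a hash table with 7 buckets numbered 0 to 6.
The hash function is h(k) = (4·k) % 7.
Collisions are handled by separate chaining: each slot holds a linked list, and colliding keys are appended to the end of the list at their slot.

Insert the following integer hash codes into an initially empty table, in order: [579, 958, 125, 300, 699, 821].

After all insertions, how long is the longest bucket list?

579 -> bucket 6
958 -> bucket 3
125 -> bucket 3 (collision)
300 -> bucket 3 (collision)
699 -> bucket 3 (collision)
821 -> bucket 1
Final buckets:
0: .
1: 821
2: .
3: 958 -> 125 -> 300 -> 699
4: .
5: .
6: 579

4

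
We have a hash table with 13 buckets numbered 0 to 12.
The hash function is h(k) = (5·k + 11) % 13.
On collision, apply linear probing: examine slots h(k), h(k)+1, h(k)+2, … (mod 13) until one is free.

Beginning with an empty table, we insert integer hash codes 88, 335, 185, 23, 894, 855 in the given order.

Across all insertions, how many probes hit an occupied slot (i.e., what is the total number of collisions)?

11

Insert 88: h=9, slot 9 empty => index 9.
Insert 335: h=9, slot 9 occupied => index 10.
Insert 185: h=0, slot 0 empty => index 0.
Insert 23: h=9, slots 9,10 occupied => index 11.
Insert 894: h=9, slots 9,10,11 occupied => index 12.
Insert 855: h=9, slots 9,10,11,12,0 occupied => index 1.
Table: [185, 855, ., ., ., ., ., ., ., 88, 335, 23, 894]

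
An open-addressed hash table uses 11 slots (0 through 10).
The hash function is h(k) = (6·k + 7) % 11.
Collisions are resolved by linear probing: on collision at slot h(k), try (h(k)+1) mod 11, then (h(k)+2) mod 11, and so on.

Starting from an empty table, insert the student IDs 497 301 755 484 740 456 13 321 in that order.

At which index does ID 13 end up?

497: h=8 -> slot 8
301: h=9 -> slot 9
755: h=5 -> slot 5
484: h=7 -> slot 7
740: h=3 -> slot 3
456: h=4 -> slot 4
13: h=8, probe 8,9,10 -> slot 10
321: h=8, probe 8,9,10,0 -> slot 0
Table: [321, ∅, ∅, 740, 456, 755, ∅, 484, 497, 301, 13]

10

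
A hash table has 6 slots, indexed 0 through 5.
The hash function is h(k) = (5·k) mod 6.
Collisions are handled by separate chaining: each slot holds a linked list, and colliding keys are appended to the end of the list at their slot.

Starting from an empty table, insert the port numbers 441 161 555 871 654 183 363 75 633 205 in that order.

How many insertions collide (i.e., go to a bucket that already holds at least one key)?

6

441 -> bucket 3
161 -> bucket 1
555 -> bucket 3 (collision)
871 -> bucket 5
654 -> bucket 0
183 -> bucket 3 (collision)
363 -> bucket 3 (collision)
75 -> bucket 3 (collision)
633 -> bucket 3 (collision)
205 -> bucket 5 (collision)
Final buckets:
0: 654
1: 161
2: —
3: 441 -> 555 -> 183 -> 363 -> 75 -> 633
4: —
5: 871 -> 205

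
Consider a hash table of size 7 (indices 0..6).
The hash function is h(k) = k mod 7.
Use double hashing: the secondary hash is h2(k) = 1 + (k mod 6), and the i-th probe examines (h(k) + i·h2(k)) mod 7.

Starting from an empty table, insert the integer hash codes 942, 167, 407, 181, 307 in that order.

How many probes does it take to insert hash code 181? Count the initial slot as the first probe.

3

942 hashes to 4; slot 4 is free -> place at 4.
167 hashes to 6; slot 6 is free -> place at 6.
407 hashes to 1; slot 1 is free -> place at 1.
181 hashes to 6, h2=2; 6,1 taken -> place at 3.
307 hashes to 6, h2=2; 6,1,3 taken -> place at 5.
Table: [—, 407, —, 181, 942, 307, 167]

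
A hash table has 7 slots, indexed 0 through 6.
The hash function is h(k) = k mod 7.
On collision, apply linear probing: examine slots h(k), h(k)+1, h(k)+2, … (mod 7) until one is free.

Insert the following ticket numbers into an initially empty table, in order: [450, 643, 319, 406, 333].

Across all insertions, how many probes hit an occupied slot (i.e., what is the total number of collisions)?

1

450 hashes to 2; slot 2 is free → place at 2.
643 hashes to 6; slot 6 is free → place at 6.
319 hashes to 4; slot 4 is free → place at 4.
406 hashes to 0; slot 0 is free → place at 0.
333 hashes to 4; 4 taken → place at 5.
Table: [406, ., 450, ., 319, 333, 643]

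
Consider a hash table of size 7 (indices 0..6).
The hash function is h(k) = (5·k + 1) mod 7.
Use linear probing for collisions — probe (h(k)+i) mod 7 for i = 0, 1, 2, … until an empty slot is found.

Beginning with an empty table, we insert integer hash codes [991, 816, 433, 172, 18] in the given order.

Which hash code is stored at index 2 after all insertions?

991: h=0 → slot 0
816: h=0, probe 0,1 → slot 1
433: h=3 → slot 3
172: h=0, probe 0,1,2 → slot 2
18: h=0, probe 0,1,2,3,4 → slot 4
Table: [991, 816, 172, 433, 18, ., .]

172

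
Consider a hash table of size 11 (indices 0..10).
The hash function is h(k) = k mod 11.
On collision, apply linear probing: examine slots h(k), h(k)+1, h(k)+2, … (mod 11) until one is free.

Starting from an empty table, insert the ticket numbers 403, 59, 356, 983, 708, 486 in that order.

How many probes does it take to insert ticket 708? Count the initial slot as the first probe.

Insert 403: h=7, slot 7 empty -> index 7.
Insert 59: h=4, slot 4 empty -> index 4.
Insert 356: h=4, slot 4 occupied -> index 5.
Insert 983: h=4, slots 4,5 occupied -> index 6.
Insert 708: h=4, slots 4,5,6,7 occupied -> index 8.
Insert 486: h=2, slot 2 empty -> index 2.
Table: [∅, ∅, 486, ∅, 59, 356, 983, 403, 708, ∅, ∅]

5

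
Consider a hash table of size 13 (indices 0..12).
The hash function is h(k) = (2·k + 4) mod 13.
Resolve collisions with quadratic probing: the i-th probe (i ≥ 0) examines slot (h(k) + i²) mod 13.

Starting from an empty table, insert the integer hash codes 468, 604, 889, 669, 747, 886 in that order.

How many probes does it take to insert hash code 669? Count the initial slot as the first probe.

468 hashes to 4; slot 4 is free → place at 4.
604 hashes to 3; slot 3 is free → place at 3.
889 hashes to 1; slot 1 is free → place at 1.
669 hashes to 3; 3,4 taken → place at 7.
747 hashes to 3; 3,4,7 taken → place at 12.
886 hashes to 8; slot 8 is free → place at 8.
Table: [_, 889, _, 604, 468, _, _, 669, 886, _, _, _, 747]

3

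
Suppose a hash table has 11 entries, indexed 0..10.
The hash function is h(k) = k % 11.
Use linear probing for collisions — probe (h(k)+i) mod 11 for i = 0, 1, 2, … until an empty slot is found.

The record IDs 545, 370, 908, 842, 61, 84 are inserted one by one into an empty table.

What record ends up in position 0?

545 hashes to 6; slot 6 is free → place at 6.
370 hashes to 7; slot 7 is free → place at 7.
908 hashes to 6; 6,7 taken → place at 8.
842 hashes to 6; 6,7,8 taken → place at 9.
61 hashes to 6; 6,7,8,9 taken → place at 10.
84 hashes to 7; 7,8,9,10 taken → place at 0.
Table: [84, ∅, ∅, ∅, ∅, ∅, 545, 370, 908, 842, 61]

84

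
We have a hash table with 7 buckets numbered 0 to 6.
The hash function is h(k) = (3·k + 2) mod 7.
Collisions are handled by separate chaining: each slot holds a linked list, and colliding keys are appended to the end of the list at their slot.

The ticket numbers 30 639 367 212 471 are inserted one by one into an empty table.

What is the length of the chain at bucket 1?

4

30 → bucket 1
639 → bucket 1 (collision)
367 → bucket 4
212 → bucket 1 (collision)
471 → bucket 1 (collision)
Final buckets:
0: .
1: 30 -> 639 -> 212 -> 471
2: .
3: .
4: 367
5: .
6: .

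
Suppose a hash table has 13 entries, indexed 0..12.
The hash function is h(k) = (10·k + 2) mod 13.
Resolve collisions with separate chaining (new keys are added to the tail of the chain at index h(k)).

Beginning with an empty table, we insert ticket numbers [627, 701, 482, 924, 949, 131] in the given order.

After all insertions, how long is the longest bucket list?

627 → bucket 6
701 → bucket 5
482 → bucket 12
924 → bucket 12 (collision)
949 → bucket 2
131 → bucket 12 (collision)
Final buckets:
0: .
1: .
2: 949
3: .
4: .
5: 701
6: 627
7: .
8: .
9: .
10: .
11: .
12: 482 -> 924 -> 131

3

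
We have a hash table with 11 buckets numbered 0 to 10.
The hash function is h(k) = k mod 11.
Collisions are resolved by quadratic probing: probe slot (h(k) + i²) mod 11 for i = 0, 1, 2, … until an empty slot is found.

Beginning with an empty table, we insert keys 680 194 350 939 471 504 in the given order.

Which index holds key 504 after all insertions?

3

Insert 680: h=9, slot 9 empty -> index 9.
Insert 194: h=7, slot 7 empty -> index 7.
Insert 350: h=9, slot 9 occupied -> index 10.
Insert 939: h=4, slot 4 empty -> index 4.
Insert 471: h=9, slots 9,10 occupied -> index 2.
Insert 504: h=9, slots 9,10,2,7 occupied -> index 3.
Table: [., ., 471, 504, 939, ., ., 194, ., 680, 350]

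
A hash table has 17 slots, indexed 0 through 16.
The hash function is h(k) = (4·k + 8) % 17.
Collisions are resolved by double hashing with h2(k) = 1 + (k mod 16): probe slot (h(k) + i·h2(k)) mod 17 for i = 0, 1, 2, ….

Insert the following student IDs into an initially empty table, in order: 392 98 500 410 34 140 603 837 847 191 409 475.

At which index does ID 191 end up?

392: h=12 → slot 12
98: h=9 → slot 9
500: h=2 → slot 2
410: h=16 → slot 16
34: h=8 → slot 8
140: h=7 → slot 7
603: h=6 → slot 6
837: h=7, h2=6, probe 7,13 → slot 13
847: h=13, h2=16, probe 13,12,11 → slot 11
191: h=7, h2=16, probe 7,6,5 → slot 5
409: h=12, h2=10, probe 12,5,15 → slot 15
475: h=4 → slot 4
Table: [., ., 500, ., 475, 191, 603, 140, 34, 98, ., 847, 392, 837, ., 409, 410]

5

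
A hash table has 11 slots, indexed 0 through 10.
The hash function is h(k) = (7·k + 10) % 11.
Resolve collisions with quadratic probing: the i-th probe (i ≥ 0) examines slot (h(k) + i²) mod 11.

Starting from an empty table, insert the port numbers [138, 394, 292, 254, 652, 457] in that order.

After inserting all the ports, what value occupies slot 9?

292

Insert 138: h=8, slot 8 empty → index 8.
Insert 394: h=7, slot 7 empty → index 7.
Insert 292: h=8, slot 8 occupied → index 9.
Insert 254: h=6, slot 6 empty → index 6.
Insert 652: h=9, slot 9 occupied → index 10.
Insert 457: h=8, slots 8,9 occupied → index 1.
Table: [—, 457, —, —, —, —, 254, 394, 138, 292, 652]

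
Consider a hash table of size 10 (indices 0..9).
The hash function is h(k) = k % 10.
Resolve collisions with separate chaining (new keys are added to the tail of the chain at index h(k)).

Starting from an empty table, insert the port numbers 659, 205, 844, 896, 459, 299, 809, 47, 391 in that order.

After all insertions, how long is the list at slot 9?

Insert 659: h=9, bucket 9 empty -> new chain.
Insert 205: h=5, bucket 5 empty -> new chain.
Insert 844: h=4, bucket 4 empty -> new chain.
Insert 896: h=6, bucket 6 empty -> new chain.
Insert 459: h=9, bucket 9 nonempty -> append to chain.
Insert 299: h=9, bucket 9 nonempty -> append to chain.
Insert 809: h=9, bucket 9 nonempty -> append to chain.
Insert 47: h=7, bucket 7 empty -> new chain.
Insert 391: h=1, bucket 1 empty -> new chain.
Final buckets:
0: _
1: 391
2: _
3: _
4: 844
5: 205
6: 896
7: 47
8: _
9: 659 -> 459 -> 299 -> 809

4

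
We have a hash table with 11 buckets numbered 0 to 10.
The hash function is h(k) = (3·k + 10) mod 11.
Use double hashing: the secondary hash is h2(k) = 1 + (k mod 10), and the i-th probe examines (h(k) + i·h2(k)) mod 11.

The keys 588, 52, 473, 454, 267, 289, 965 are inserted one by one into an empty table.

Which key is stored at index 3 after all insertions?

588

Insert 588: h=3, slot 3 empty => index 3.
Insert 52: h=1, slot 1 empty => index 1.
Insert 473: h=10, slot 10 empty => index 10.
Insert 454: h=8, slot 8 empty => index 8.
Insert 267: h=8, h2=8, slot 8 occupied => index 5.
Insert 289: h=8, h2=10, slot 8 occupied => index 7.
Insert 965: h=1, h2=6, slots 1,7 occupied => index 2.
Table: [—, 52, 965, 588, —, 267, —, 289, 454, —, 473]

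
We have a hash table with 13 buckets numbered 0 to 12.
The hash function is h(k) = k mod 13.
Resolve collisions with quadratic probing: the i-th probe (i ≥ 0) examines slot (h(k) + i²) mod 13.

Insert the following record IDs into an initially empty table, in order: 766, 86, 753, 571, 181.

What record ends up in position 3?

571

766 hashes to 12; slot 12 is free -> place at 12.
86 hashes to 8; slot 8 is free -> place at 8.
753 hashes to 12; 12 taken -> place at 0.
571 hashes to 12; 12,0 taken -> place at 3.
181 hashes to 12; 12,0,3,8 taken -> place at 2.
Table: [753, ., 181, 571, ., ., ., ., 86, ., ., ., 766]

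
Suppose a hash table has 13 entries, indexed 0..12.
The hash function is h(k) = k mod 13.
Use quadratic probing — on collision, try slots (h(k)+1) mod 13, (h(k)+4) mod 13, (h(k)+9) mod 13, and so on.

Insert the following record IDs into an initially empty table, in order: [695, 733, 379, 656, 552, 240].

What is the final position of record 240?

695: h=6 => slot 6
733: h=5 => slot 5
379: h=2 => slot 2
656: h=6, probe 6,7 => slot 7
552: h=6, probe 6,7,10 => slot 10
240: h=6, probe 6,7,10,2,9 => slot 9
Table: [., ., 379, ., ., 733, 695, 656, ., 240, 552, ., .]

9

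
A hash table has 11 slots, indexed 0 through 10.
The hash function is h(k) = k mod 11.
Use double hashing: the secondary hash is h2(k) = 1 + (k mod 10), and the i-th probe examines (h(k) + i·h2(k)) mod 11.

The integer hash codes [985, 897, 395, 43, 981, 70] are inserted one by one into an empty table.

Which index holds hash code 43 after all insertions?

985: h=6 -> slot 6
897: h=6, h2=8, probe 6,3 -> slot 3
395: h=10 -> slot 10
43: h=10, h2=4, probe 10,3,7 -> slot 7
981: h=2 -> slot 2
70: h=4 -> slot 4
Table: [-, -, 981, 897, 70, -, 985, 43, -, -, 395]

7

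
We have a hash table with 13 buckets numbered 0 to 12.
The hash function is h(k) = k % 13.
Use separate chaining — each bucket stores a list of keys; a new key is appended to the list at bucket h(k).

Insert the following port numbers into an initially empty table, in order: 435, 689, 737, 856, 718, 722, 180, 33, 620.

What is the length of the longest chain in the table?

2

Insert 435: h=6, bucket 6 empty -> new chain.
Insert 689: h=0, bucket 0 empty -> new chain.
Insert 737: h=9, bucket 9 empty -> new chain.
Insert 856: h=11, bucket 11 empty -> new chain.
Insert 718: h=3, bucket 3 empty -> new chain.
Insert 722: h=7, bucket 7 empty -> new chain.
Insert 180: h=11, bucket 11 nonempty -> append to chain.
Insert 33: h=7, bucket 7 nonempty -> append to chain.
Insert 620: h=9, bucket 9 nonempty -> append to chain.
Final buckets:
0: 689
1: -
2: -
3: 718
4: -
5: -
6: 435
7: 722 -> 33
8: -
9: 737 -> 620
10: -
11: 856 -> 180
12: -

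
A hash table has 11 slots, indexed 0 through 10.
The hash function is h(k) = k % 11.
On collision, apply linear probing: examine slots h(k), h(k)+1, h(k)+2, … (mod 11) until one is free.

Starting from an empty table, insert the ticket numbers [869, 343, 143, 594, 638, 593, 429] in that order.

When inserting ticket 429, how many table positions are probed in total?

869: h=0 -> slot 0
343: h=2 -> slot 2
143: h=0, probe 0,1 -> slot 1
594: h=0, probe 0,1,2,3 -> slot 3
638: h=0, probe 0,1,2,3,4 -> slot 4
593: h=10 -> slot 10
429: h=0, probe 0,1,2,3,4,5 -> slot 5
Table: [869, 143, 343, 594, 638, 429, -, -, -, -, 593]

6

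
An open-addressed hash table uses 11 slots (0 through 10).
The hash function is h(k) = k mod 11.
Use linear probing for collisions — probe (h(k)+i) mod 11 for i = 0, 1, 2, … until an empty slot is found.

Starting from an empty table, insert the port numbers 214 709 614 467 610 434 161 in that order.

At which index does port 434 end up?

214: h=5 -> slot 5
709: h=5, probe 5,6 -> slot 6
614: h=9 -> slot 9
467: h=5, probe 5,6,7 -> slot 7
610: h=5, probe 5,6,7,8 -> slot 8
434: h=5, probe 5,6,7,8,9,10 -> slot 10
161: h=7, probe 7,8,9,10,0 -> slot 0
Table: [161, _, _, _, _, 214, 709, 467, 610, 614, 434]

10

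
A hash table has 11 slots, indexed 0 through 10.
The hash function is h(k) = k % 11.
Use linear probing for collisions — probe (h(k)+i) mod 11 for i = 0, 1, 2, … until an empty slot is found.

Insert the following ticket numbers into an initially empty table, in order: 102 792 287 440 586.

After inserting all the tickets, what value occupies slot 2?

Insert 102: h=3, slot 3 empty => index 3.
Insert 792: h=0, slot 0 empty => index 0.
Insert 287: h=1, slot 1 empty => index 1.
Insert 440: h=0, slots 0,1 occupied => index 2.
Insert 586: h=3, slot 3 occupied => index 4.
Table: [792, 287, 440, 102, 586, ., ., ., ., ., .]

440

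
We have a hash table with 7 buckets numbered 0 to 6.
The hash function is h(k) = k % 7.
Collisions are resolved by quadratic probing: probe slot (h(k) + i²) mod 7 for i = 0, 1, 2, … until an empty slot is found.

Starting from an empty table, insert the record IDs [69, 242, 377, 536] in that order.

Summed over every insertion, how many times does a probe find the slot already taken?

69 hashes to 6; slot 6 is free -> place at 6.
242 hashes to 4; slot 4 is free -> place at 4.
377 hashes to 6; 6 taken -> place at 0.
536 hashes to 4; 4 taken -> place at 5.
Table: [377, _, _, _, 242, 536, 69]

2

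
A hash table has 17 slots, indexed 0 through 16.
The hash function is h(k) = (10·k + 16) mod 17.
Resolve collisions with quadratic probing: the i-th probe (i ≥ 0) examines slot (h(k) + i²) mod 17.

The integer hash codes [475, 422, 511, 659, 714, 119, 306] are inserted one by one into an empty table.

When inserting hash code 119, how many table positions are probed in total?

2

Insert 475: h=6, slot 6 empty -> index 6.
Insert 422: h=3, slot 3 empty -> index 3.
Insert 511: h=9, slot 9 empty -> index 9.
Insert 659: h=10, slot 10 empty -> index 10.
Insert 714: h=16, slot 16 empty -> index 16.
Insert 119: h=16, slot 16 occupied -> index 0.
Insert 306: h=16, slots 16,0,3 occupied -> index 8.
Table: [119, ., ., 422, ., ., 475, ., 306, 511, 659, ., ., ., ., ., 714]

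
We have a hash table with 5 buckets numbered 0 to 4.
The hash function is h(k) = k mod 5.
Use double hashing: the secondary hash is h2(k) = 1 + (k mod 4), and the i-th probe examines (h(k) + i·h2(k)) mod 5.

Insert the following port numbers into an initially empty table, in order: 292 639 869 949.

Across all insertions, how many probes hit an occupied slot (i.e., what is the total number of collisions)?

3

292: h=2 → slot 2
639: h=4 → slot 4
869: h=4, h2=2, probe 4,1 → slot 1
949: h=4, h2=2, probe 4,1,3 → slot 3
Table: [., 869, 292, 949, 639]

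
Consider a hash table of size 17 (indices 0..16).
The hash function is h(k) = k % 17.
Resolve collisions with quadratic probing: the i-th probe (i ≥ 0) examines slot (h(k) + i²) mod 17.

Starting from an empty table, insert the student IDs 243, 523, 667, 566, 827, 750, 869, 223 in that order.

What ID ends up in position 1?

Insert 243: h=5, slot 5 empty => index 5.
Insert 523: h=13, slot 13 empty => index 13.
Insert 667: h=4, slot 4 empty => index 4.
Insert 566: h=5, slot 5 occupied => index 6.
Insert 827: h=11, slot 11 empty => index 11.
Insert 750: h=2, slot 2 empty => index 2.
Insert 869: h=2, slot 2 occupied => index 3.
Insert 223: h=2, slots 2,3,6,11 occupied => index 1.
Table: [∅, 223, 750, 869, 667, 243, 566, ∅, ∅, ∅, ∅, 827, ∅, 523, ∅, ∅, ∅]

223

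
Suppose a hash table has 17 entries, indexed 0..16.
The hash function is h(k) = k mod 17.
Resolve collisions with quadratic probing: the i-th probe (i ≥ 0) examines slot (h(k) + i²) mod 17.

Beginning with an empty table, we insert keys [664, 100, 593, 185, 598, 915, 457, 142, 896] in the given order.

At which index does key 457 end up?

7

664: h=1 → slot 1
100: h=15 → slot 15
593: h=15, probe 15,16 → slot 16
185: h=15, probe 15,16,2 → slot 2
598: h=3 → slot 3
915: h=14 → slot 14
457: h=15, probe 15,16,2,7 → slot 7
142: h=6 → slot 6
896: h=12 → slot 12
Table: [∅, 664, 185, 598, ∅, ∅, 142, 457, ∅, ∅, ∅, ∅, 896, ∅, 915, 100, 593]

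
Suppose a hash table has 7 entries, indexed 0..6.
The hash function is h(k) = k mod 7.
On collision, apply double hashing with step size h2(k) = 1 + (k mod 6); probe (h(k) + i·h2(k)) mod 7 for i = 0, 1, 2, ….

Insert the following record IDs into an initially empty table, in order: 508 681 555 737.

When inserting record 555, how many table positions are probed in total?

2

508: h=4 → slot 4
681: h=2 → slot 2
555: h=2, h2=4, probe 2,6 → slot 6
737: h=2, h2=6, probe 2,1 → slot 1
Table: [∅, 737, 681, ∅, 508, ∅, 555]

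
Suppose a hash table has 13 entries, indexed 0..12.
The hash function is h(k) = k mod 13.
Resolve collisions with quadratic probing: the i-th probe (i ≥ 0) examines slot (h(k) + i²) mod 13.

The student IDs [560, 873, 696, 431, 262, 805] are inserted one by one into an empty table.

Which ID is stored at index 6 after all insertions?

262

560 hashes to 1; slot 1 is free → place at 1.
873 hashes to 2; slot 2 is free → place at 2.
696 hashes to 7; slot 7 is free → place at 7.
431 hashes to 2; 2 taken → place at 3.
262 hashes to 2; 2,3 taken → place at 6.
805 hashes to 12; slot 12 is free → place at 12.
Table: [∅, 560, 873, 431, ∅, ∅, 262, 696, ∅, ∅, ∅, ∅, 805]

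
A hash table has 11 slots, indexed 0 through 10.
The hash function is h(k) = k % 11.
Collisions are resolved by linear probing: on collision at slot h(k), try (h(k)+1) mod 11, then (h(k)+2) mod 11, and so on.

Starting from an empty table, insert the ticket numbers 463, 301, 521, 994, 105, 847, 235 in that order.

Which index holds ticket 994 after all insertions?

463 hashes to 1; slot 1 is free -> place at 1.
301 hashes to 4; slot 4 is free -> place at 4.
521 hashes to 4; 4 taken -> place at 5.
994 hashes to 4; 4,5 taken -> place at 6.
105 hashes to 6; 6 taken -> place at 7.
847 hashes to 0; slot 0 is free -> place at 0.
235 hashes to 4; 4,5,6,7 taken -> place at 8.
Table: [847, 463, _, _, 301, 521, 994, 105, 235, _, _]

6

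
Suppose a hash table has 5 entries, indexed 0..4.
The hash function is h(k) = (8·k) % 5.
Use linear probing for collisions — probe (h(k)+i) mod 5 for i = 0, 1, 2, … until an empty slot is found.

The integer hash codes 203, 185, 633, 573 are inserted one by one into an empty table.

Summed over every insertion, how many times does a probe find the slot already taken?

5

Insert 203: h=4, slot 4 empty → index 4.
Insert 185: h=0, slot 0 empty → index 0.
Insert 633: h=4, slots 4,0 occupied → index 1.
Insert 573: h=4, slots 4,0,1 occupied → index 2.
Table: [185, 633, 573, -, 203]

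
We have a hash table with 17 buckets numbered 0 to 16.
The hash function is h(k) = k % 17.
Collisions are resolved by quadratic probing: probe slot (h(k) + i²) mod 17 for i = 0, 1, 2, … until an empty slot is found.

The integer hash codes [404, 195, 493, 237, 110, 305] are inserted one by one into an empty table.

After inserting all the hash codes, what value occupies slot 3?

305

404: h=13 -> slot 13
195: h=8 -> slot 8
493: h=0 -> slot 0
237: h=16 -> slot 16
110: h=8, probe 8,9 -> slot 9
305: h=16, probe 16,0,3 -> slot 3
Table: [493, ∅, ∅, 305, ∅, ∅, ∅, ∅, 195, 110, ∅, ∅, ∅, 404, ∅, ∅, 237]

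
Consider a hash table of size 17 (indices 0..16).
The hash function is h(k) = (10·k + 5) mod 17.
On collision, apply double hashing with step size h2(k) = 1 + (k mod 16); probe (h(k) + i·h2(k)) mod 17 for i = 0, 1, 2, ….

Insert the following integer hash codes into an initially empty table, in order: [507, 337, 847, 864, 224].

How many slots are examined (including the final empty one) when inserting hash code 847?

507: h=9 => slot 9
337: h=9, h2=2, probe 9,11 => slot 11
847: h=9, h2=16, probe 9,8 => slot 8
864: h=9, h2=1, probe 9,10 => slot 10
224: h=1 => slot 1
Table: [—, 224, —, —, —, —, —, —, 847, 507, 864, 337, —, —, —, —, —]

2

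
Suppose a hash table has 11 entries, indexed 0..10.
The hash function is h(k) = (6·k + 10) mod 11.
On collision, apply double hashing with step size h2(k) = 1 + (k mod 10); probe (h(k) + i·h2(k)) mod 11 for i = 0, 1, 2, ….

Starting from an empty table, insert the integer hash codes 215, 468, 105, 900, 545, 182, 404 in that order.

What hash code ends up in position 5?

Insert 215: h=2, slot 2 empty → index 2.
Insert 468: h=2, h2=9, slot 2 occupied → index 0.
Insert 105: h=2, h2=6, slot 2 occupied → index 8.
Insert 900: h=9, slot 9 empty → index 9.
Insert 545: h=2, h2=6, slots 2,8 occupied → index 3.
Insert 182: h=2, h2=3, slot 2 occupied → index 5.
Insert 404: h=3, h2=5, slots 3,8,2 occupied → index 7.
Table: [468, -, 215, 545, -, 182, -, 404, 105, 900, -]

182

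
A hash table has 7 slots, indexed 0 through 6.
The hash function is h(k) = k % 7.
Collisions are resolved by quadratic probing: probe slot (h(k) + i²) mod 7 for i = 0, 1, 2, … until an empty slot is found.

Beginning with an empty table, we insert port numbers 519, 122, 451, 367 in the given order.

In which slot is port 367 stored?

0

519: h=1 -> slot 1
122: h=3 -> slot 3
451: h=3, probe 3,4 -> slot 4
367: h=3, probe 3,4,0 -> slot 0
Table: [367, 519, -, 122, 451, -, -]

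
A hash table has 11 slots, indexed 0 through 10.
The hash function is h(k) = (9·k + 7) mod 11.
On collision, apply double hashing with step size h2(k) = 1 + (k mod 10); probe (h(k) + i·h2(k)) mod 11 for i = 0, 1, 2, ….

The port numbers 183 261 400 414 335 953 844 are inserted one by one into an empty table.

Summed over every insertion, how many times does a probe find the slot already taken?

4

183: h=4 -> slot 4
261: h=2 -> slot 2
400: h=10 -> slot 10
414: h=4, h2=5, probe 4,9 -> slot 9
335: h=8 -> slot 8
953: h=4, h2=4, probe 4,8,1 -> slot 1
844: h=2, h2=5, probe 2,7 -> slot 7
Table: [-, 953, 261, -, 183, -, -, 844, 335, 414, 400]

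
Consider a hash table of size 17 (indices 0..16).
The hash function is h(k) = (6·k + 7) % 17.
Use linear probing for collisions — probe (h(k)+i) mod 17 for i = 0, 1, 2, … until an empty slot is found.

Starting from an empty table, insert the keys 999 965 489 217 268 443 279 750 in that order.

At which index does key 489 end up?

2

999 hashes to 0; slot 0 is free → place at 0.
965 hashes to 0; 0 taken → place at 1.
489 hashes to 0; 0,1 taken → place at 2.
217 hashes to 0; 0,1,2 taken → place at 3.
268 hashes to 0; 0,1,2,3 taken → place at 4.
443 hashes to 13; slot 13 is free → place at 13.
279 hashes to 15; slot 15 is free → place at 15.
750 hashes to 2; 2,3,4 taken → place at 5.
Table: [999, 965, 489, 217, 268, 750, -, -, -, -, -, -, -, 443, -, 279, -]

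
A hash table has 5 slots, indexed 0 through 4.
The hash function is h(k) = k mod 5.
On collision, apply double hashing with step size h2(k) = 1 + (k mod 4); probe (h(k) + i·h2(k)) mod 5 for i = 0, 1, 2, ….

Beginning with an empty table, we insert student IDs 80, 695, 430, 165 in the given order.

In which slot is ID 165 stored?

2

Insert 80: h=0, slot 0 empty -> index 0.
Insert 695: h=0, h2=4, slot 0 occupied -> index 4.
Insert 430: h=0, h2=3, slot 0 occupied -> index 3.
Insert 165: h=0, h2=2, slot 0 occupied -> index 2.
Table: [80, ., 165, 430, 695]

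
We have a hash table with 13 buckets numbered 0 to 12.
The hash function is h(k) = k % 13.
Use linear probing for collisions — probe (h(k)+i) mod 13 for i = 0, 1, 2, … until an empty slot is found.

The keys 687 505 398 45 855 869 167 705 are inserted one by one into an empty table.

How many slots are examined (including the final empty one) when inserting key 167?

4

687: h=11 -> slot 11
505: h=11, probe 11,12 -> slot 12
398: h=8 -> slot 8
45: h=6 -> slot 6
855: h=10 -> slot 10
869: h=11, probe 11,12,0 -> slot 0
167: h=11, probe 11,12,0,1 -> slot 1
705: h=3 -> slot 3
Table: [869, 167, ∅, 705, ∅, ∅, 45, ∅, 398, ∅, 855, 687, 505]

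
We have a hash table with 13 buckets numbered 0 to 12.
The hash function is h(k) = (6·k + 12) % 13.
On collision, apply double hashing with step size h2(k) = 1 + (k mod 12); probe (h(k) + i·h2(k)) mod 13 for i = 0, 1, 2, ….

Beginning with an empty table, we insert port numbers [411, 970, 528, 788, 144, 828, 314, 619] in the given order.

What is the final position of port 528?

411: h=8 → slot 8
970: h=8, h2=11, probe 8,6 → slot 6
528: h=8, h2=1, probe 8,9 → slot 9
788: h=8, h2=9, probe 8,4 → slot 4
144: h=5 → slot 5
828: h=1 → slot 1
314: h=11 → slot 11
619: h=8, h2=8, probe 8,3 → slot 3
Table: [-, 828, -, 619, 788, 144, 970, -, 411, 528, -, 314, -]

9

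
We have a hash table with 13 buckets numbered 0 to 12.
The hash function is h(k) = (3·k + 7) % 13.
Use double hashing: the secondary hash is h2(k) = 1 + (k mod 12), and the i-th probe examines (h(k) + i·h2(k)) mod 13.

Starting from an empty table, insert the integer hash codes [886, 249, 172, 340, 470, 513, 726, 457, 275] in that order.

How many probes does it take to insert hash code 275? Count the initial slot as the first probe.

3

886 hashes to 0; slot 0 is free => place at 0.
249 hashes to 0, h2=10; 0 taken => place at 10.
172 hashes to 3; slot 3 is free => place at 3.
340 hashes to 0, h2=5; 0 taken => place at 5.
470 hashes to 0, h2=3; 0,3 taken => place at 6.
513 hashes to 12; slot 12 is free => place at 12.
726 hashes to 1; slot 1 is free => place at 1.
457 hashes to 0, h2=2; 0 taken => place at 2.
275 hashes to 0, h2=12; 0,12 taken => place at 11.
Table: [886, 726, 457, 172, —, 340, 470, —, —, —, 249, 275, 513]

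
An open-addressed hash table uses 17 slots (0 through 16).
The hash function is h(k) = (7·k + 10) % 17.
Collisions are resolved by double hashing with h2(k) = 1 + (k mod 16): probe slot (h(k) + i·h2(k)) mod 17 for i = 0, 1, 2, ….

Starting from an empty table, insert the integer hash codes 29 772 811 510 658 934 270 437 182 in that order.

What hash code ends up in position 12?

Insert 29: h=9, slot 9 empty => index 9.
Insert 772: h=8, slot 8 empty => index 8.
Insert 811: h=9, h2=12, slot 9 occupied => index 4.
Insert 510: h=10, slot 10 empty => index 10.
Insert 658: h=9, h2=3, slot 9 occupied => index 12.
Insert 934: h=3, slot 3 empty => index 3.
Insert 270: h=13, slot 13 empty => index 13.
Insert 437: h=9, h2=6, slot 9 occupied => index 15.
Insert 182: h=9, h2=7, slot 9 occupied => index 16.
Table: [—, —, —, 934, 811, —, —, —, 772, 29, 510, —, 658, 270, —, 437, 182]

658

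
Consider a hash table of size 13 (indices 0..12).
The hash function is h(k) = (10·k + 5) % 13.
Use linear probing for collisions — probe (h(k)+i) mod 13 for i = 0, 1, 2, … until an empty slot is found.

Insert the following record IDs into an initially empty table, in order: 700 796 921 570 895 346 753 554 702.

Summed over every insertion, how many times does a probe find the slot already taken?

700 hashes to 11; slot 11 is free => place at 11.
796 hashes to 9; slot 9 is free => place at 9.
921 hashes to 11; 11 taken => place at 12.
570 hashes to 11; 11,12 taken => place at 0.
895 hashes to 11; 11,12,0 taken => place at 1.
346 hashes to 7; slot 7 is free => place at 7.
753 hashes to 8; slot 8 is free => place at 8.
554 hashes to 7; 7,8,9 taken => place at 10.
702 hashes to 5; slot 5 is free => place at 5.
Table: [570, 895, —, —, —, 702, —, 346, 753, 796, 554, 700, 921]

9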